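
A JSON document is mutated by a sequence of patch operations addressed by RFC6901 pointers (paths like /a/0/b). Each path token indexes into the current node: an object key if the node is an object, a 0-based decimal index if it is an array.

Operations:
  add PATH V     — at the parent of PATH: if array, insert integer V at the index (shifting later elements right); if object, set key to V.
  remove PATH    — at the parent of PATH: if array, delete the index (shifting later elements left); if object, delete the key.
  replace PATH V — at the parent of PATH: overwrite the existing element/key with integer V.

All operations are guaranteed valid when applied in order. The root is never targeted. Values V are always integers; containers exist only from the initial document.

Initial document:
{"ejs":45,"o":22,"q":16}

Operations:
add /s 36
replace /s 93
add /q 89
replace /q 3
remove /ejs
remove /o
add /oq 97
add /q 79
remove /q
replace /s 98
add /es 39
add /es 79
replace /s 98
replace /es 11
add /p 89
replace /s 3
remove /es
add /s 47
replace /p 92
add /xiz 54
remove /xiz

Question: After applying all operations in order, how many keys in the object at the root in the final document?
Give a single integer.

Answer: 3

Derivation:
After op 1 (add /s 36): {"ejs":45,"o":22,"q":16,"s":36}
After op 2 (replace /s 93): {"ejs":45,"o":22,"q":16,"s":93}
After op 3 (add /q 89): {"ejs":45,"o":22,"q":89,"s":93}
After op 4 (replace /q 3): {"ejs":45,"o":22,"q":3,"s":93}
After op 5 (remove /ejs): {"o":22,"q":3,"s":93}
After op 6 (remove /o): {"q":3,"s":93}
After op 7 (add /oq 97): {"oq":97,"q":3,"s":93}
After op 8 (add /q 79): {"oq":97,"q":79,"s":93}
After op 9 (remove /q): {"oq":97,"s":93}
After op 10 (replace /s 98): {"oq":97,"s":98}
After op 11 (add /es 39): {"es":39,"oq":97,"s":98}
After op 12 (add /es 79): {"es":79,"oq":97,"s":98}
After op 13 (replace /s 98): {"es":79,"oq":97,"s":98}
After op 14 (replace /es 11): {"es":11,"oq":97,"s":98}
After op 15 (add /p 89): {"es":11,"oq":97,"p":89,"s":98}
After op 16 (replace /s 3): {"es":11,"oq":97,"p":89,"s":3}
After op 17 (remove /es): {"oq":97,"p":89,"s":3}
After op 18 (add /s 47): {"oq":97,"p":89,"s":47}
After op 19 (replace /p 92): {"oq":97,"p":92,"s":47}
After op 20 (add /xiz 54): {"oq":97,"p":92,"s":47,"xiz":54}
After op 21 (remove /xiz): {"oq":97,"p":92,"s":47}
Size at the root: 3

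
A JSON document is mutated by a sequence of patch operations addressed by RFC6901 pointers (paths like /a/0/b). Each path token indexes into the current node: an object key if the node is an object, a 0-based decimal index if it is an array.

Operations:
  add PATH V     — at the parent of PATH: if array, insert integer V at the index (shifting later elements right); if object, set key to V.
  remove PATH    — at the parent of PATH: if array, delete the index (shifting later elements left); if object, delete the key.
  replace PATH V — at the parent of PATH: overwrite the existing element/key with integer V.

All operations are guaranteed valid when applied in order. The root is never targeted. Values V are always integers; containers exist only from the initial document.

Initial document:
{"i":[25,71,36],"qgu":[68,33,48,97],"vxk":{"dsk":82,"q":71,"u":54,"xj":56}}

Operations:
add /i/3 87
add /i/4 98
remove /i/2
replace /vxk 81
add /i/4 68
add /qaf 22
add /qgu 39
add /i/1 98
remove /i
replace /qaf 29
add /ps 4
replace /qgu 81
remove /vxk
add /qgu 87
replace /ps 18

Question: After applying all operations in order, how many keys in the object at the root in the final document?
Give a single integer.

After op 1 (add /i/3 87): {"i":[25,71,36,87],"qgu":[68,33,48,97],"vxk":{"dsk":82,"q":71,"u":54,"xj":56}}
After op 2 (add /i/4 98): {"i":[25,71,36,87,98],"qgu":[68,33,48,97],"vxk":{"dsk":82,"q":71,"u":54,"xj":56}}
After op 3 (remove /i/2): {"i":[25,71,87,98],"qgu":[68,33,48,97],"vxk":{"dsk":82,"q":71,"u":54,"xj":56}}
After op 4 (replace /vxk 81): {"i":[25,71,87,98],"qgu":[68,33,48,97],"vxk":81}
After op 5 (add /i/4 68): {"i":[25,71,87,98,68],"qgu":[68,33,48,97],"vxk":81}
After op 6 (add /qaf 22): {"i":[25,71,87,98,68],"qaf":22,"qgu":[68,33,48,97],"vxk":81}
After op 7 (add /qgu 39): {"i":[25,71,87,98,68],"qaf":22,"qgu":39,"vxk":81}
After op 8 (add /i/1 98): {"i":[25,98,71,87,98,68],"qaf":22,"qgu":39,"vxk":81}
After op 9 (remove /i): {"qaf":22,"qgu":39,"vxk":81}
After op 10 (replace /qaf 29): {"qaf":29,"qgu":39,"vxk":81}
After op 11 (add /ps 4): {"ps":4,"qaf":29,"qgu":39,"vxk":81}
After op 12 (replace /qgu 81): {"ps":4,"qaf":29,"qgu":81,"vxk":81}
After op 13 (remove /vxk): {"ps":4,"qaf":29,"qgu":81}
After op 14 (add /qgu 87): {"ps":4,"qaf":29,"qgu":87}
After op 15 (replace /ps 18): {"ps":18,"qaf":29,"qgu":87}
Size at the root: 3

Answer: 3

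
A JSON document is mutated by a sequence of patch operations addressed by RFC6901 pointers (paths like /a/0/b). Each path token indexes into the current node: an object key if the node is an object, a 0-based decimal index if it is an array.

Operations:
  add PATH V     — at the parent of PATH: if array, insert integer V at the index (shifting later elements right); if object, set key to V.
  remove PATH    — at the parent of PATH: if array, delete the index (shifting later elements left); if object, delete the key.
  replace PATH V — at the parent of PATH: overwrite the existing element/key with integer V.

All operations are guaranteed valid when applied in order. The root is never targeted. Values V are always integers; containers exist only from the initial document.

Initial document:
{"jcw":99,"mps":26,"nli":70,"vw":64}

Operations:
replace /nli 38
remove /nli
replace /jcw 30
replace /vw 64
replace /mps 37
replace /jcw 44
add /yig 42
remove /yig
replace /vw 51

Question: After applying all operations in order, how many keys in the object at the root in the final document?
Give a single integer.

Answer: 3

Derivation:
After op 1 (replace /nli 38): {"jcw":99,"mps":26,"nli":38,"vw":64}
After op 2 (remove /nli): {"jcw":99,"mps":26,"vw":64}
After op 3 (replace /jcw 30): {"jcw":30,"mps":26,"vw":64}
After op 4 (replace /vw 64): {"jcw":30,"mps":26,"vw":64}
After op 5 (replace /mps 37): {"jcw":30,"mps":37,"vw":64}
After op 6 (replace /jcw 44): {"jcw":44,"mps":37,"vw":64}
After op 7 (add /yig 42): {"jcw":44,"mps":37,"vw":64,"yig":42}
After op 8 (remove /yig): {"jcw":44,"mps":37,"vw":64}
After op 9 (replace /vw 51): {"jcw":44,"mps":37,"vw":51}
Size at the root: 3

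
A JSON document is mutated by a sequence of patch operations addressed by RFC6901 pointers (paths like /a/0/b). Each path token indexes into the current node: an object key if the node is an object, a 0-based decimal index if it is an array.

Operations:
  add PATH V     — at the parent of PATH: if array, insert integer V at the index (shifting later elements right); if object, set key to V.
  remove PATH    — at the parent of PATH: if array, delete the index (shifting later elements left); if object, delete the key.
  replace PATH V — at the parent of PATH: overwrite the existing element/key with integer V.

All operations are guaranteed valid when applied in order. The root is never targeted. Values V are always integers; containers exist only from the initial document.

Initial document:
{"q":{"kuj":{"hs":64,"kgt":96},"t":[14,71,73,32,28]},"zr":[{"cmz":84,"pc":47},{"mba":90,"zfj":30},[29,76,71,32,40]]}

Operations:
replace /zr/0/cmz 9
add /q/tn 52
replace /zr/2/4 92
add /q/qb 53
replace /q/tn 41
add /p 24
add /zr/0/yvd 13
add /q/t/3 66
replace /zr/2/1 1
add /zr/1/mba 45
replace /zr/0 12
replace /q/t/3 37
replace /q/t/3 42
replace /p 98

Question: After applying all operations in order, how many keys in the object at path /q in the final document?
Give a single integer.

After op 1 (replace /zr/0/cmz 9): {"q":{"kuj":{"hs":64,"kgt":96},"t":[14,71,73,32,28]},"zr":[{"cmz":9,"pc":47},{"mba":90,"zfj":30},[29,76,71,32,40]]}
After op 2 (add /q/tn 52): {"q":{"kuj":{"hs":64,"kgt":96},"t":[14,71,73,32,28],"tn":52},"zr":[{"cmz":9,"pc":47},{"mba":90,"zfj":30},[29,76,71,32,40]]}
After op 3 (replace /zr/2/4 92): {"q":{"kuj":{"hs":64,"kgt":96},"t":[14,71,73,32,28],"tn":52},"zr":[{"cmz":9,"pc":47},{"mba":90,"zfj":30},[29,76,71,32,92]]}
After op 4 (add /q/qb 53): {"q":{"kuj":{"hs":64,"kgt":96},"qb":53,"t":[14,71,73,32,28],"tn":52},"zr":[{"cmz":9,"pc":47},{"mba":90,"zfj":30},[29,76,71,32,92]]}
After op 5 (replace /q/tn 41): {"q":{"kuj":{"hs":64,"kgt":96},"qb":53,"t":[14,71,73,32,28],"tn":41},"zr":[{"cmz":9,"pc":47},{"mba":90,"zfj":30},[29,76,71,32,92]]}
After op 6 (add /p 24): {"p":24,"q":{"kuj":{"hs":64,"kgt":96},"qb":53,"t":[14,71,73,32,28],"tn":41},"zr":[{"cmz":9,"pc":47},{"mba":90,"zfj":30},[29,76,71,32,92]]}
After op 7 (add /zr/0/yvd 13): {"p":24,"q":{"kuj":{"hs":64,"kgt":96},"qb":53,"t":[14,71,73,32,28],"tn":41},"zr":[{"cmz":9,"pc":47,"yvd":13},{"mba":90,"zfj":30},[29,76,71,32,92]]}
After op 8 (add /q/t/3 66): {"p":24,"q":{"kuj":{"hs":64,"kgt":96},"qb":53,"t":[14,71,73,66,32,28],"tn":41},"zr":[{"cmz":9,"pc":47,"yvd":13},{"mba":90,"zfj":30},[29,76,71,32,92]]}
After op 9 (replace /zr/2/1 1): {"p":24,"q":{"kuj":{"hs":64,"kgt":96},"qb":53,"t":[14,71,73,66,32,28],"tn":41},"zr":[{"cmz":9,"pc":47,"yvd":13},{"mba":90,"zfj":30},[29,1,71,32,92]]}
After op 10 (add /zr/1/mba 45): {"p":24,"q":{"kuj":{"hs":64,"kgt":96},"qb":53,"t":[14,71,73,66,32,28],"tn":41},"zr":[{"cmz":9,"pc":47,"yvd":13},{"mba":45,"zfj":30},[29,1,71,32,92]]}
After op 11 (replace /zr/0 12): {"p":24,"q":{"kuj":{"hs":64,"kgt":96},"qb":53,"t":[14,71,73,66,32,28],"tn":41},"zr":[12,{"mba":45,"zfj":30},[29,1,71,32,92]]}
After op 12 (replace /q/t/3 37): {"p":24,"q":{"kuj":{"hs":64,"kgt":96},"qb":53,"t":[14,71,73,37,32,28],"tn":41},"zr":[12,{"mba":45,"zfj":30},[29,1,71,32,92]]}
After op 13 (replace /q/t/3 42): {"p":24,"q":{"kuj":{"hs":64,"kgt":96},"qb":53,"t":[14,71,73,42,32,28],"tn":41},"zr":[12,{"mba":45,"zfj":30},[29,1,71,32,92]]}
After op 14 (replace /p 98): {"p":98,"q":{"kuj":{"hs":64,"kgt":96},"qb":53,"t":[14,71,73,42,32,28],"tn":41},"zr":[12,{"mba":45,"zfj":30},[29,1,71,32,92]]}
Size at path /q: 4

Answer: 4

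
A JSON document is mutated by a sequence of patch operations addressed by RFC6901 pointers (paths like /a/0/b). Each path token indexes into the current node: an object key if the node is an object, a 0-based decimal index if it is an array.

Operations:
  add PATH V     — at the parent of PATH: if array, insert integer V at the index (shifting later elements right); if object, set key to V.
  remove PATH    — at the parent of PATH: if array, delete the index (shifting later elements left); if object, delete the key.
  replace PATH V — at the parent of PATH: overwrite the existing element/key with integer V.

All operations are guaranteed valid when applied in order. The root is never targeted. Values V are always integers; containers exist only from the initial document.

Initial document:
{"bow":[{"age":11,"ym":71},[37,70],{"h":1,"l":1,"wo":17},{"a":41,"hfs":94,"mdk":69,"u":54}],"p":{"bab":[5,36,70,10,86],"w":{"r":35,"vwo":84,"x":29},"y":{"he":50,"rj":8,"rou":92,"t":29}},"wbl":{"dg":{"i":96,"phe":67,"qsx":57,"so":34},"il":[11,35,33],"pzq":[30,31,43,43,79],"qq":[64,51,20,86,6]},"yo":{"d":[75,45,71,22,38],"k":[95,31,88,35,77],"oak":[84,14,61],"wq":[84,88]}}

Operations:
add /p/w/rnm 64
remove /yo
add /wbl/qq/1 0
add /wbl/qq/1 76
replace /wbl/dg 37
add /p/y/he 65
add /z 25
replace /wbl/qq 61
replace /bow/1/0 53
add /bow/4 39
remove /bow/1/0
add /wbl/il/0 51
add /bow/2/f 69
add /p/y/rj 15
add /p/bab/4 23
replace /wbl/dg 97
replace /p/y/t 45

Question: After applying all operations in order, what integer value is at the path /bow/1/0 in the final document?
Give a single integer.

Answer: 70

Derivation:
After op 1 (add /p/w/rnm 64): {"bow":[{"age":11,"ym":71},[37,70],{"h":1,"l":1,"wo":17},{"a":41,"hfs":94,"mdk":69,"u":54}],"p":{"bab":[5,36,70,10,86],"w":{"r":35,"rnm":64,"vwo":84,"x":29},"y":{"he":50,"rj":8,"rou":92,"t":29}},"wbl":{"dg":{"i":96,"phe":67,"qsx":57,"so":34},"il":[11,35,33],"pzq":[30,31,43,43,79],"qq":[64,51,20,86,6]},"yo":{"d":[75,45,71,22,38],"k":[95,31,88,35,77],"oak":[84,14,61],"wq":[84,88]}}
After op 2 (remove /yo): {"bow":[{"age":11,"ym":71},[37,70],{"h":1,"l":1,"wo":17},{"a":41,"hfs":94,"mdk":69,"u":54}],"p":{"bab":[5,36,70,10,86],"w":{"r":35,"rnm":64,"vwo":84,"x":29},"y":{"he":50,"rj":8,"rou":92,"t":29}},"wbl":{"dg":{"i":96,"phe":67,"qsx":57,"so":34},"il":[11,35,33],"pzq":[30,31,43,43,79],"qq":[64,51,20,86,6]}}
After op 3 (add /wbl/qq/1 0): {"bow":[{"age":11,"ym":71},[37,70],{"h":1,"l":1,"wo":17},{"a":41,"hfs":94,"mdk":69,"u":54}],"p":{"bab":[5,36,70,10,86],"w":{"r":35,"rnm":64,"vwo":84,"x":29},"y":{"he":50,"rj":8,"rou":92,"t":29}},"wbl":{"dg":{"i":96,"phe":67,"qsx":57,"so":34},"il":[11,35,33],"pzq":[30,31,43,43,79],"qq":[64,0,51,20,86,6]}}
After op 4 (add /wbl/qq/1 76): {"bow":[{"age":11,"ym":71},[37,70],{"h":1,"l":1,"wo":17},{"a":41,"hfs":94,"mdk":69,"u":54}],"p":{"bab":[5,36,70,10,86],"w":{"r":35,"rnm":64,"vwo":84,"x":29},"y":{"he":50,"rj":8,"rou":92,"t":29}},"wbl":{"dg":{"i":96,"phe":67,"qsx":57,"so":34},"il":[11,35,33],"pzq":[30,31,43,43,79],"qq":[64,76,0,51,20,86,6]}}
After op 5 (replace /wbl/dg 37): {"bow":[{"age":11,"ym":71},[37,70],{"h":1,"l":1,"wo":17},{"a":41,"hfs":94,"mdk":69,"u":54}],"p":{"bab":[5,36,70,10,86],"w":{"r":35,"rnm":64,"vwo":84,"x":29},"y":{"he":50,"rj":8,"rou":92,"t":29}},"wbl":{"dg":37,"il":[11,35,33],"pzq":[30,31,43,43,79],"qq":[64,76,0,51,20,86,6]}}
After op 6 (add /p/y/he 65): {"bow":[{"age":11,"ym":71},[37,70],{"h":1,"l":1,"wo":17},{"a":41,"hfs":94,"mdk":69,"u":54}],"p":{"bab":[5,36,70,10,86],"w":{"r":35,"rnm":64,"vwo":84,"x":29},"y":{"he":65,"rj":8,"rou":92,"t":29}},"wbl":{"dg":37,"il":[11,35,33],"pzq":[30,31,43,43,79],"qq":[64,76,0,51,20,86,6]}}
After op 7 (add /z 25): {"bow":[{"age":11,"ym":71},[37,70],{"h":1,"l":1,"wo":17},{"a":41,"hfs":94,"mdk":69,"u":54}],"p":{"bab":[5,36,70,10,86],"w":{"r":35,"rnm":64,"vwo":84,"x":29},"y":{"he":65,"rj":8,"rou":92,"t":29}},"wbl":{"dg":37,"il":[11,35,33],"pzq":[30,31,43,43,79],"qq":[64,76,0,51,20,86,6]},"z":25}
After op 8 (replace /wbl/qq 61): {"bow":[{"age":11,"ym":71},[37,70],{"h":1,"l":1,"wo":17},{"a":41,"hfs":94,"mdk":69,"u":54}],"p":{"bab":[5,36,70,10,86],"w":{"r":35,"rnm":64,"vwo":84,"x":29},"y":{"he":65,"rj":8,"rou":92,"t":29}},"wbl":{"dg":37,"il":[11,35,33],"pzq":[30,31,43,43,79],"qq":61},"z":25}
After op 9 (replace /bow/1/0 53): {"bow":[{"age":11,"ym":71},[53,70],{"h":1,"l":1,"wo":17},{"a":41,"hfs":94,"mdk":69,"u":54}],"p":{"bab":[5,36,70,10,86],"w":{"r":35,"rnm":64,"vwo":84,"x":29},"y":{"he":65,"rj":8,"rou":92,"t":29}},"wbl":{"dg":37,"il":[11,35,33],"pzq":[30,31,43,43,79],"qq":61},"z":25}
After op 10 (add /bow/4 39): {"bow":[{"age":11,"ym":71},[53,70],{"h":1,"l":1,"wo":17},{"a":41,"hfs":94,"mdk":69,"u":54},39],"p":{"bab":[5,36,70,10,86],"w":{"r":35,"rnm":64,"vwo":84,"x":29},"y":{"he":65,"rj":8,"rou":92,"t":29}},"wbl":{"dg":37,"il":[11,35,33],"pzq":[30,31,43,43,79],"qq":61},"z":25}
After op 11 (remove /bow/1/0): {"bow":[{"age":11,"ym":71},[70],{"h":1,"l":1,"wo":17},{"a":41,"hfs":94,"mdk":69,"u":54},39],"p":{"bab":[5,36,70,10,86],"w":{"r":35,"rnm":64,"vwo":84,"x":29},"y":{"he":65,"rj":8,"rou":92,"t":29}},"wbl":{"dg":37,"il":[11,35,33],"pzq":[30,31,43,43,79],"qq":61},"z":25}
After op 12 (add /wbl/il/0 51): {"bow":[{"age":11,"ym":71},[70],{"h":1,"l":1,"wo":17},{"a":41,"hfs":94,"mdk":69,"u":54},39],"p":{"bab":[5,36,70,10,86],"w":{"r":35,"rnm":64,"vwo":84,"x":29},"y":{"he":65,"rj":8,"rou":92,"t":29}},"wbl":{"dg":37,"il":[51,11,35,33],"pzq":[30,31,43,43,79],"qq":61},"z":25}
After op 13 (add /bow/2/f 69): {"bow":[{"age":11,"ym":71},[70],{"f":69,"h":1,"l":1,"wo":17},{"a":41,"hfs":94,"mdk":69,"u":54},39],"p":{"bab":[5,36,70,10,86],"w":{"r":35,"rnm":64,"vwo":84,"x":29},"y":{"he":65,"rj":8,"rou":92,"t":29}},"wbl":{"dg":37,"il":[51,11,35,33],"pzq":[30,31,43,43,79],"qq":61},"z":25}
After op 14 (add /p/y/rj 15): {"bow":[{"age":11,"ym":71},[70],{"f":69,"h":1,"l":1,"wo":17},{"a":41,"hfs":94,"mdk":69,"u":54},39],"p":{"bab":[5,36,70,10,86],"w":{"r":35,"rnm":64,"vwo":84,"x":29},"y":{"he":65,"rj":15,"rou":92,"t":29}},"wbl":{"dg":37,"il":[51,11,35,33],"pzq":[30,31,43,43,79],"qq":61},"z":25}
After op 15 (add /p/bab/4 23): {"bow":[{"age":11,"ym":71},[70],{"f":69,"h":1,"l":1,"wo":17},{"a":41,"hfs":94,"mdk":69,"u":54},39],"p":{"bab":[5,36,70,10,23,86],"w":{"r":35,"rnm":64,"vwo":84,"x":29},"y":{"he":65,"rj":15,"rou":92,"t":29}},"wbl":{"dg":37,"il":[51,11,35,33],"pzq":[30,31,43,43,79],"qq":61},"z":25}
After op 16 (replace /wbl/dg 97): {"bow":[{"age":11,"ym":71},[70],{"f":69,"h":1,"l":1,"wo":17},{"a":41,"hfs":94,"mdk":69,"u":54},39],"p":{"bab":[5,36,70,10,23,86],"w":{"r":35,"rnm":64,"vwo":84,"x":29},"y":{"he":65,"rj":15,"rou":92,"t":29}},"wbl":{"dg":97,"il":[51,11,35,33],"pzq":[30,31,43,43,79],"qq":61},"z":25}
After op 17 (replace /p/y/t 45): {"bow":[{"age":11,"ym":71},[70],{"f":69,"h":1,"l":1,"wo":17},{"a":41,"hfs":94,"mdk":69,"u":54},39],"p":{"bab":[5,36,70,10,23,86],"w":{"r":35,"rnm":64,"vwo":84,"x":29},"y":{"he":65,"rj":15,"rou":92,"t":45}},"wbl":{"dg":97,"il":[51,11,35,33],"pzq":[30,31,43,43,79],"qq":61},"z":25}
Value at /bow/1/0: 70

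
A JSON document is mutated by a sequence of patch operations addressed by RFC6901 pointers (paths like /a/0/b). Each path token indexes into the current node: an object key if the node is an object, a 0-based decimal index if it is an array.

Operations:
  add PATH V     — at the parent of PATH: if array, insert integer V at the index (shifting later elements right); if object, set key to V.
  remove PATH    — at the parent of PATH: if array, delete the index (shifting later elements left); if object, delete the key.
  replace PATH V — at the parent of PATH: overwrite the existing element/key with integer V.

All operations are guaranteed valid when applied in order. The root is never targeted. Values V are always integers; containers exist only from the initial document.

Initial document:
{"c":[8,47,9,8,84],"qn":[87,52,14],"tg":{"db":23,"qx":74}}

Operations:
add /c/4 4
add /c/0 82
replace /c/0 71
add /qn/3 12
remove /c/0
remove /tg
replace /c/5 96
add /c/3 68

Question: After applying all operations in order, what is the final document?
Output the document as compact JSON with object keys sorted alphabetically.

Answer: {"c":[8,47,9,68,8,4,96],"qn":[87,52,14,12]}

Derivation:
After op 1 (add /c/4 4): {"c":[8,47,9,8,4,84],"qn":[87,52,14],"tg":{"db":23,"qx":74}}
After op 2 (add /c/0 82): {"c":[82,8,47,9,8,4,84],"qn":[87,52,14],"tg":{"db":23,"qx":74}}
After op 3 (replace /c/0 71): {"c":[71,8,47,9,8,4,84],"qn":[87,52,14],"tg":{"db":23,"qx":74}}
After op 4 (add /qn/3 12): {"c":[71,8,47,9,8,4,84],"qn":[87,52,14,12],"tg":{"db":23,"qx":74}}
After op 5 (remove /c/0): {"c":[8,47,9,8,4,84],"qn":[87,52,14,12],"tg":{"db":23,"qx":74}}
After op 6 (remove /tg): {"c":[8,47,9,8,4,84],"qn":[87,52,14,12]}
After op 7 (replace /c/5 96): {"c":[8,47,9,8,4,96],"qn":[87,52,14,12]}
After op 8 (add /c/3 68): {"c":[8,47,9,68,8,4,96],"qn":[87,52,14,12]}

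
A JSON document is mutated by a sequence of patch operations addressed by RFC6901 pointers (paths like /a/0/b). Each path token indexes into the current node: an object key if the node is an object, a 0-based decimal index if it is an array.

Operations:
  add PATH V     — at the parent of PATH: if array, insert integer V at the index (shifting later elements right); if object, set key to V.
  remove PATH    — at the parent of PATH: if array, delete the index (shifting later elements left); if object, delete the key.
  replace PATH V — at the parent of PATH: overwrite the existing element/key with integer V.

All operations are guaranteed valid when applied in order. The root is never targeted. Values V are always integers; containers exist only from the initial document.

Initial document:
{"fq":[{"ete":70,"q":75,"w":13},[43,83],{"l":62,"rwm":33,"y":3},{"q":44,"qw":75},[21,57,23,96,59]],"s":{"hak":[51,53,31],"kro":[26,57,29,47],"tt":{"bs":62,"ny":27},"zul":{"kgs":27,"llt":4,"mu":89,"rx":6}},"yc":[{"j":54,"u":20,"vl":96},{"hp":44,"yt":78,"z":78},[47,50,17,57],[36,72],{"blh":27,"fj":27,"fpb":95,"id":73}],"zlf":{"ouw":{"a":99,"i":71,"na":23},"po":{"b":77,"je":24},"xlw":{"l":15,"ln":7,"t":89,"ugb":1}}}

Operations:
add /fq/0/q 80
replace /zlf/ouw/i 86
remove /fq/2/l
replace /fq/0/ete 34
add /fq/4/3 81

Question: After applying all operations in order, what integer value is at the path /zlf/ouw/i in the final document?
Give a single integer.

After op 1 (add /fq/0/q 80): {"fq":[{"ete":70,"q":80,"w":13},[43,83],{"l":62,"rwm":33,"y":3},{"q":44,"qw":75},[21,57,23,96,59]],"s":{"hak":[51,53,31],"kro":[26,57,29,47],"tt":{"bs":62,"ny":27},"zul":{"kgs":27,"llt":4,"mu":89,"rx":6}},"yc":[{"j":54,"u":20,"vl":96},{"hp":44,"yt":78,"z":78},[47,50,17,57],[36,72],{"blh":27,"fj":27,"fpb":95,"id":73}],"zlf":{"ouw":{"a":99,"i":71,"na":23},"po":{"b":77,"je":24},"xlw":{"l":15,"ln":7,"t":89,"ugb":1}}}
After op 2 (replace /zlf/ouw/i 86): {"fq":[{"ete":70,"q":80,"w":13},[43,83],{"l":62,"rwm":33,"y":3},{"q":44,"qw":75},[21,57,23,96,59]],"s":{"hak":[51,53,31],"kro":[26,57,29,47],"tt":{"bs":62,"ny":27},"zul":{"kgs":27,"llt":4,"mu":89,"rx":6}},"yc":[{"j":54,"u":20,"vl":96},{"hp":44,"yt":78,"z":78},[47,50,17,57],[36,72],{"blh":27,"fj":27,"fpb":95,"id":73}],"zlf":{"ouw":{"a":99,"i":86,"na":23},"po":{"b":77,"je":24},"xlw":{"l":15,"ln":7,"t":89,"ugb":1}}}
After op 3 (remove /fq/2/l): {"fq":[{"ete":70,"q":80,"w":13},[43,83],{"rwm":33,"y":3},{"q":44,"qw":75},[21,57,23,96,59]],"s":{"hak":[51,53,31],"kro":[26,57,29,47],"tt":{"bs":62,"ny":27},"zul":{"kgs":27,"llt":4,"mu":89,"rx":6}},"yc":[{"j":54,"u":20,"vl":96},{"hp":44,"yt":78,"z":78},[47,50,17,57],[36,72],{"blh":27,"fj":27,"fpb":95,"id":73}],"zlf":{"ouw":{"a":99,"i":86,"na":23},"po":{"b":77,"je":24},"xlw":{"l":15,"ln":7,"t":89,"ugb":1}}}
After op 4 (replace /fq/0/ete 34): {"fq":[{"ete":34,"q":80,"w":13},[43,83],{"rwm":33,"y":3},{"q":44,"qw":75},[21,57,23,96,59]],"s":{"hak":[51,53,31],"kro":[26,57,29,47],"tt":{"bs":62,"ny":27},"zul":{"kgs":27,"llt":4,"mu":89,"rx":6}},"yc":[{"j":54,"u":20,"vl":96},{"hp":44,"yt":78,"z":78},[47,50,17,57],[36,72],{"blh":27,"fj":27,"fpb":95,"id":73}],"zlf":{"ouw":{"a":99,"i":86,"na":23},"po":{"b":77,"je":24},"xlw":{"l":15,"ln":7,"t":89,"ugb":1}}}
After op 5 (add /fq/4/3 81): {"fq":[{"ete":34,"q":80,"w":13},[43,83],{"rwm":33,"y":3},{"q":44,"qw":75},[21,57,23,81,96,59]],"s":{"hak":[51,53,31],"kro":[26,57,29,47],"tt":{"bs":62,"ny":27},"zul":{"kgs":27,"llt":4,"mu":89,"rx":6}},"yc":[{"j":54,"u":20,"vl":96},{"hp":44,"yt":78,"z":78},[47,50,17,57],[36,72],{"blh":27,"fj":27,"fpb":95,"id":73}],"zlf":{"ouw":{"a":99,"i":86,"na":23},"po":{"b":77,"je":24},"xlw":{"l":15,"ln":7,"t":89,"ugb":1}}}
Value at /zlf/ouw/i: 86

Answer: 86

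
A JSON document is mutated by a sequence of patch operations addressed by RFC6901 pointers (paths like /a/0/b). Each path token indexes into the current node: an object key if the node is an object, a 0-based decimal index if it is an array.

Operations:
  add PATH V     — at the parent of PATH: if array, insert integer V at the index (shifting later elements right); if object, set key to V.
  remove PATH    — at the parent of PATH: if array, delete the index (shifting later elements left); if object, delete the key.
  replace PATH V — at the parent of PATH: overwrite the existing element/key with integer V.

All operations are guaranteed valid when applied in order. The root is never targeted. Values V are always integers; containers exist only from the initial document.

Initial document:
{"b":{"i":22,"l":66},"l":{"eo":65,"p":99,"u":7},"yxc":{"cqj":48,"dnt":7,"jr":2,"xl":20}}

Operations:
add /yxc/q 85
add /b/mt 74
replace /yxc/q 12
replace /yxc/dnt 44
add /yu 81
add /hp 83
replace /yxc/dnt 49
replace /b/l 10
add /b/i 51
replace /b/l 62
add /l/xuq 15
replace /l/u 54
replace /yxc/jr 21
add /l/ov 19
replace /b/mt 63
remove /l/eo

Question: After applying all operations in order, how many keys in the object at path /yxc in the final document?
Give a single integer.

Answer: 5

Derivation:
After op 1 (add /yxc/q 85): {"b":{"i":22,"l":66},"l":{"eo":65,"p":99,"u":7},"yxc":{"cqj":48,"dnt":7,"jr":2,"q":85,"xl":20}}
After op 2 (add /b/mt 74): {"b":{"i":22,"l":66,"mt":74},"l":{"eo":65,"p":99,"u":7},"yxc":{"cqj":48,"dnt":7,"jr":2,"q":85,"xl":20}}
After op 3 (replace /yxc/q 12): {"b":{"i":22,"l":66,"mt":74},"l":{"eo":65,"p":99,"u":7},"yxc":{"cqj":48,"dnt":7,"jr":2,"q":12,"xl":20}}
After op 4 (replace /yxc/dnt 44): {"b":{"i":22,"l":66,"mt":74},"l":{"eo":65,"p":99,"u":7},"yxc":{"cqj":48,"dnt":44,"jr":2,"q":12,"xl":20}}
After op 5 (add /yu 81): {"b":{"i":22,"l":66,"mt":74},"l":{"eo":65,"p":99,"u":7},"yu":81,"yxc":{"cqj":48,"dnt":44,"jr":2,"q":12,"xl":20}}
After op 6 (add /hp 83): {"b":{"i":22,"l":66,"mt":74},"hp":83,"l":{"eo":65,"p":99,"u":7},"yu":81,"yxc":{"cqj":48,"dnt":44,"jr":2,"q":12,"xl":20}}
After op 7 (replace /yxc/dnt 49): {"b":{"i":22,"l":66,"mt":74},"hp":83,"l":{"eo":65,"p":99,"u":7},"yu":81,"yxc":{"cqj":48,"dnt":49,"jr":2,"q":12,"xl":20}}
After op 8 (replace /b/l 10): {"b":{"i":22,"l":10,"mt":74},"hp":83,"l":{"eo":65,"p":99,"u":7},"yu":81,"yxc":{"cqj":48,"dnt":49,"jr":2,"q":12,"xl":20}}
After op 9 (add /b/i 51): {"b":{"i":51,"l":10,"mt":74},"hp":83,"l":{"eo":65,"p":99,"u":7},"yu":81,"yxc":{"cqj":48,"dnt":49,"jr":2,"q":12,"xl":20}}
After op 10 (replace /b/l 62): {"b":{"i":51,"l":62,"mt":74},"hp":83,"l":{"eo":65,"p":99,"u":7},"yu":81,"yxc":{"cqj":48,"dnt":49,"jr":2,"q":12,"xl":20}}
After op 11 (add /l/xuq 15): {"b":{"i":51,"l":62,"mt":74},"hp":83,"l":{"eo":65,"p":99,"u":7,"xuq":15},"yu":81,"yxc":{"cqj":48,"dnt":49,"jr":2,"q":12,"xl":20}}
After op 12 (replace /l/u 54): {"b":{"i":51,"l":62,"mt":74},"hp":83,"l":{"eo":65,"p":99,"u":54,"xuq":15},"yu":81,"yxc":{"cqj":48,"dnt":49,"jr":2,"q":12,"xl":20}}
After op 13 (replace /yxc/jr 21): {"b":{"i":51,"l":62,"mt":74},"hp":83,"l":{"eo":65,"p":99,"u":54,"xuq":15},"yu":81,"yxc":{"cqj":48,"dnt":49,"jr":21,"q":12,"xl":20}}
After op 14 (add /l/ov 19): {"b":{"i":51,"l":62,"mt":74},"hp":83,"l":{"eo":65,"ov":19,"p":99,"u":54,"xuq":15},"yu":81,"yxc":{"cqj":48,"dnt":49,"jr":21,"q":12,"xl":20}}
After op 15 (replace /b/mt 63): {"b":{"i":51,"l":62,"mt":63},"hp":83,"l":{"eo":65,"ov":19,"p":99,"u":54,"xuq":15},"yu":81,"yxc":{"cqj":48,"dnt":49,"jr":21,"q":12,"xl":20}}
After op 16 (remove /l/eo): {"b":{"i":51,"l":62,"mt":63},"hp":83,"l":{"ov":19,"p":99,"u":54,"xuq":15},"yu":81,"yxc":{"cqj":48,"dnt":49,"jr":21,"q":12,"xl":20}}
Size at path /yxc: 5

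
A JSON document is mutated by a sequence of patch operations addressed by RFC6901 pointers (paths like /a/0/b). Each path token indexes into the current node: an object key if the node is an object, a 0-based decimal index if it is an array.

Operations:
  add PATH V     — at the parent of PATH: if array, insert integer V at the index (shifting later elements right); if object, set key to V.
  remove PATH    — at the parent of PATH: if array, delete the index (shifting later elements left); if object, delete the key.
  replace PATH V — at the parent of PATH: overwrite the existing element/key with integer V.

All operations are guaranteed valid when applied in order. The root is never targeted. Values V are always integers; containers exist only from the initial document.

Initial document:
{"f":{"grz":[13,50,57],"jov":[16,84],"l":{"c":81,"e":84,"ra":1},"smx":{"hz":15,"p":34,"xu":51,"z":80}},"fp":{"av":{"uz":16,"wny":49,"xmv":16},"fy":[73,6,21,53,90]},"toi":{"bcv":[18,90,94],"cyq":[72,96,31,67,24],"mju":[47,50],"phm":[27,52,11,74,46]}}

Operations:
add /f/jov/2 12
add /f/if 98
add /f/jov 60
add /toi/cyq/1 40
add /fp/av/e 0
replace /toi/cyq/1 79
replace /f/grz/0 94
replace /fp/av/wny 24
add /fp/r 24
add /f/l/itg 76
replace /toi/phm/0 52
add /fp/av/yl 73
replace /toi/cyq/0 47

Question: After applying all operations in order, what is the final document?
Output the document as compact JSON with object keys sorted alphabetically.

After op 1 (add /f/jov/2 12): {"f":{"grz":[13,50,57],"jov":[16,84,12],"l":{"c":81,"e":84,"ra":1},"smx":{"hz":15,"p":34,"xu":51,"z":80}},"fp":{"av":{"uz":16,"wny":49,"xmv":16},"fy":[73,6,21,53,90]},"toi":{"bcv":[18,90,94],"cyq":[72,96,31,67,24],"mju":[47,50],"phm":[27,52,11,74,46]}}
After op 2 (add /f/if 98): {"f":{"grz":[13,50,57],"if":98,"jov":[16,84,12],"l":{"c":81,"e":84,"ra":1},"smx":{"hz":15,"p":34,"xu":51,"z":80}},"fp":{"av":{"uz":16,"wny":49,"xmv":16},"fy":[73,6,21,53,90]},"toi":{"bcv":[18,90,94],"cyq":[72,96,31,67,24],"mju":[47,50],"phm":[27,52,11,74,46]}}
After op 3 (add /f/jov 60): {"f":{"grz":[13,50,57],"if":98,"jov":60,"l":{"c":81,"e":84,"ra":1},"smx":{"hz":15,"p":34,"xu":51,"z":80}},"fp":{"av":{"uz":16,"wny":49,"xmv":16},"fy":[73,6,21,53,90]},"toi":{"bcv":[18,90,94],"cyq":[72,96,31,67,24],"mju":[47,50],"phm":[27,52,11,74,46]}}
After op 4 (add /toi/cyq/1 40): {"f":{"grz":[13,50,57],"if":98,"jov":60,"l":{"c":81,"e":84,"ra":1},"smx":{"hz":15,"p":34,"xu":51,"z":80}},"fp":{"av":{"uz":16,"wny":49,"xmv":16},"fy":[73,6,21,53,90]},"toi":{"bcv":[18,90,94],"cyq":[72,40,96,31,67,24],"mju":[47,50],"phm":[27,52,11,74,46]}}
After op 5 (add /fp/av/e 0): {"f":{"grz":[13,50,57],"if":98,"jov":60,"l":{"c":81,"e":84,"ra":1},"smx":{"hz":15,"p":34,"xu":51,"z":80}},"fp":{"av":{"e":0,"uz":16,"wny":49,"xmv":16},"fy":[73,6,21,53,90]},"toi":{"bcv":[18,90,94],"cyq":[72,40,96,31,67,24],"mju":[47,50],"phm":[27,52,11,74,46]}}
After op 6 (replace /toi/cyq/1 79): {"f":{"grz":[13,50,57],"if":98,"jov":60,"l":{"c":81,"e":84,"ra":1},"smx":{"hz":15,"p":34,"xu":51,"z":80}},"fp":{"av":{"e":0,"uz":16,"wny":49,"xmv":16},"fy":[73,6,21,53,90]},"toi":{"bcv":[18,90,94],"cyq":[72,79,96,31,67,24],"mju":[47,50],"phm":[27,52,11,74,46]}}
After op 7 (replace /f/grz/0 94): {"f":{"grz":[94,50,57],"if":98,"jov":60,"l":{"c":81,"e":84,"ra":1},"smx":{"hz":15,"p":34,"xu":51,"z":80}},"fp":{"av":{"e":0,"uz":16,"wny":49,"xmv":16},"fy":[73,6,21,53,90]},"toi":{"bcv":[18,90,94],"cyq":[72,79,96,31,67,24],"mju":[47,50],"phm":[27,52,11,74,46]}}
After op 8 (replace /fp/av/wny 24): {"f":{"grz":[94,50,57],"if":98,"jov":60,"l":{"c":81,"e":84,"ra":1},"smx":{"hz":15,"p":34,"xu":51,"z":80}},"fp":{"av":{"e":0,"uz":16,"wny":24,"xmv":16},"fy":[73,6,21,53,90]},"toi":{"bcv":[18,90,94],"cyq":[72,79,96,31,67,24],"mju":[47,50],"phm":[27,52,11,74,46]}}
After op 9 (add /fp/r 24): {"f":{"grz":[94,50,57],"if":98,"jov":60,"l":{"c":81,"e":84,"ra":1},"smx":{"hz":15,"p":34,"xu":51,"z":80}},"fp":{"av":{"e":0,"uz":16,"wny":24,"xmv":16},"fy":[73,6,21,53,90],"r":24},"toi":{"bcv":[18,90,94],"cyq":[72,79,96,31,67,24],"mju":[47,50],"phm":[27,52,11,74,46]}}
After op 10 (add /f/l/itg 76): {"f":{"grz":[94,50,57],"if":98,"jov":60,"l":{"c":81,"e":84,"itg":76,"ra":1},"smx":{"hz":15,"p":34,"xu":51,"z":80}},"fp":{"av":{"e":0,"uz":16,"wny":24,"xmv":16},"fy":[73,6,21,53,90],"r":24},"toi":{"bcv":[18,90,94],"cyq":[72,79,96,31,67,24],"mju":[47,50],"phm":[27,52,11,74,46]}}
After op 11 (replace /toi/phm/0 52): {"f":{"grz":[94,50,57],"if":98,"jov":60,"l":{"c":81,"e":84,"itg":76,"ra":1},"smx":{"hz":15,"p":34,"xu":51,"z":80}},"fp":{"av":{"e":0,"uz":16,"wny":24,"xmv":16},"fy":[73,6,21,53,90],"r":24},"toi":{"bcv":[18,90,94],"cyq":[72,79,96,31,67,24],"mju":[47,50],"phm":[52,52,11,74,46]}}
After op 12 (add /fp/av/yl 73): {"f":{"grz":[94,50,57],"if":98,"jov":60,"l":{"c":81,"e":84,"itg":76,"ra":1},"smx":{"hz":15,"p":34,"xu":51,"z":80}},"fp":{"av":{"e":0,"uz":16,"wny":24,"xmv":16,"yl":73},"fy":[73,6,21,53,90],"r":24},"toi":{"bcv":[18,90,94],"cyq":[72,79,96,31,67,24],"mju":[47,50],"phm":[52,52,11,74,46]}}
After op 13 (replace /toi/cyq/0 47): {"f":{"grz":[94,50,57],"if":98,"jov":60,"l":{"c":81,"e":84,"itg":76,"ra":1},"smx":{"hz":15,"p":34,"xu":51,"z":80}},"fp":{"av":{"e":0,"uz":16,"wny":24,"xmv":16,"yl":73},"fy":[73,6,21,53,90],"r":24},"toi":{"bcv":[18,90,94],"cyq":[47,79,96,31,67,24],"mju":[47,50],"phm":[52,52,11,74,46]}}

Answer: {"f":{"grz":[94,50,57],"if":98,"jov":60,"l":{"c":81,"e":84,"itg":76,"ra":1},"smx":{"hz":15,"p":34,"xu":51,"z":80}},"fp":{"av":{"e":0,"uz":16,"wny":24,"xmv":16,"yl":73},"fy":[73,6,21,53,90],"r":24},"toi":{"bcv":[18,90,94],"cyq":[47,79,96,31,67,24],"mju":[47,50],"phm":[52,52,11,74,46]}}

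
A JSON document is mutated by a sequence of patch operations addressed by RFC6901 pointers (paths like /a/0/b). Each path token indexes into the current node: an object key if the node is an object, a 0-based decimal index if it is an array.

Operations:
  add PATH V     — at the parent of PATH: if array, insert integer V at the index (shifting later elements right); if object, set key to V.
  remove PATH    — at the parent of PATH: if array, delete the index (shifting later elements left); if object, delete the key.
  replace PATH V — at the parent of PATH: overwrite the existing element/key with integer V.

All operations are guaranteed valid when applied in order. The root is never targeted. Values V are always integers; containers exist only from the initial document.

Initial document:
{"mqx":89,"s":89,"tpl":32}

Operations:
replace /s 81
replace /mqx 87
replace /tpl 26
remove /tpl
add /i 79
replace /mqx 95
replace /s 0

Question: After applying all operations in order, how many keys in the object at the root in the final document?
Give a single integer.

After op 1 (replace /s 81): {"mqx":89,"s":81,"tpl":32}
After op 2 (replace /mqx 87): {"mqx":87,"s":81,"tpl":32}
After op 3 (replace /tpl 26): {"mqx":87,"s":81,"tpl":26}
After op 4 (remove /tpl): {"mqx":87,"s":81}
After op 5 (add /i 79): {"i":79,"mqx":87,"s":81}
After op 6 (replace /mqx 95): {"i":79,"mqx":95,"s":81}
After op 7 (replace /s 0): {"i":79,"mqx":95,"s":0}
Size at the root: 3

Answer: 3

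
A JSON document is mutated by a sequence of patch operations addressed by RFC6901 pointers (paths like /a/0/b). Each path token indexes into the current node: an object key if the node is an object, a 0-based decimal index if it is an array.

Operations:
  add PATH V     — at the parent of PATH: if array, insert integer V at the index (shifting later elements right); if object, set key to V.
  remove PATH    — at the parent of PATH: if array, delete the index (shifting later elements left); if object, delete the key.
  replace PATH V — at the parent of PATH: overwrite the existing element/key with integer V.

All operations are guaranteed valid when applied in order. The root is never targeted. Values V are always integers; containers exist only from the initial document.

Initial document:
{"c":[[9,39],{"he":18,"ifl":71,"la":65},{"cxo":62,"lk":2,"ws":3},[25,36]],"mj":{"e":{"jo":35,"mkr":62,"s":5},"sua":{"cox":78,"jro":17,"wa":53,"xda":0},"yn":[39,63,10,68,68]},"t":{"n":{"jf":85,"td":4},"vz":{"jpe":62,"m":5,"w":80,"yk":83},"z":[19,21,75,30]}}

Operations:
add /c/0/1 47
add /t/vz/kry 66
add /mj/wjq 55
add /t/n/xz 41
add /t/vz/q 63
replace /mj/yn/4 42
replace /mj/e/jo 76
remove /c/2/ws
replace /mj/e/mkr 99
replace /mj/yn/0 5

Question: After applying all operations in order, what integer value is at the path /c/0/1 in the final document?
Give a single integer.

After op 1 (add /c/0/1 47): {"c":[[9,47,39],{"he":18,"ifl":71,"la":65},{"cxo":62,"lk":2,"ws":3},[25,36]],"mj":{"e":{"jo":35,"mkr":62,"s":5},"sua":{"cox":78,"jro":17,"wa":53,"xda":0},"yn":[39,63,10,68,68]},"t":{"n":{"jf":85,"td":4},"vz":{"jpe":62,"m":5,"w":80,"yk":83},"z":[19,21,75,30]}}
After op 2 (add /t/vz/kry 66): {"c":[[9,47,39],{"he":18,"ifl":71,"la":65},{"cxo":62,"lk":2,"ws":3},[25,36]],"mj":{"e":{"jo":35,"mkr":62,"s":5},"sua":{"cox":78,"jro":17,"wa":53,"xda":0},"yn":[39,63,10,68,68]},"t":{"n":{"jf":85,"td":4},"vz":{"jpe":62,"kry":66,"m":5,"w":80,"yk":83},"z":[19,21,75,30]}}
After op 3 (add /mj/wjq 55): {"c":[[9,47,39],{"he":18,"ifl":71,"la":65},{"cxo":62,"lk":2,"ws":3},[25,36]],"mj":{"e":{"jo":35,"mkr":62,"s":5},"sua":{"cox":78,"jro":17,"wa":53,"xda":0},"wjq":55,"yn":[39,63,10,68,68]},"t":{"n":{"jf":85,"td":4},"vz":{"jpe":62,"kry":66,"m":5,"w":80,"yk":83},"z":[19,21,75,30]}}
After op 4 (add /t/n/xz 41): {"c":[[9,47,39],{"he":18,"ifl":71,"la":65},{"cxo":62,"lk":2,"ws":3},[25,36]],"mj":{"e":{"jo":35,"mkr":62,"s":5},"sua":{"cox":78,"jro":17,"wa":53,"xda":0},"wjq":55,"yn":[39,63,10,68,68]},"t":{"n":{"jf":85,"td":4,"xz":41},"vz":{"jpe":62,"kry":66,"m":5,"w":80,"yk":83},"z":[19,21,75,30]}}
After op 5 (add /t/vz/q 63): {"c":[[9,47,39],{"he":18,"ifl":71,"la":65},{"cxo":62,"lk":2,"ws":3},[25,36]],"mj":{"e":{"jo":35,"mkr":62,"s":5},"sua":{"cox":78,"jro":17,"wa":53,"xda":0},"wjq":55,"yn":[39,63,10,68,68]},"t":{"n":{"jf":85,"td":4,"xz":41},"vz":{"jpe":62,"kry":66,"m":5,"q":63,"w":80,"yk":83},"z":[19,21,75,30]}}
After op 6 (replace /mj/yn/4 42): {"c":[[9,47,39],{"he":18,"ifl":71,"la":65},{"cxo":62,"lk":2,"ws":3},[25,36]],"mj":{"e":{"jo":35,"mkr":62,"s":5},"sua":{"cox":78,"jro":17,"wa":53,"xda":0},"wjq":55,"yn":[39,63,10,68,42]},"t":{"n":{"jf":85,"td":4,"xz":41},"vz":{"jpe":62,"kry":66,"m":5,"q":63,"w":80,"yk":83},"z":[19,21,75,30]}}
After op 7 (replace /mj/e/jo 76): {"c":[[9,47,39],{"he":18,"ifl":71,"la":65},{"cxo":62,"lk":2,"ws":3},[25,36]],"mj":{"e":{"jo":76,"mkr":62,"s":5},"sua":{"cox":78,"jro":17,"wa":53,"xda":0},"wjq":55,"yn":[39,63,10,68,42]},"t":{"n":{"jf":85,"td":4,"xz":41},"vz":{"jpe":62,"kry":66,"m":5,"q":63,"w":80,"yk":83},"z":[19,21,75,30]}}
After op 8 (remove /c/2/ws): {"c":[[9,47,39],{"he":18,"ifl":71,"la":65},{"cxo":62,"lk":2},[25,36]],"mj":{"e":{"jo":76,"mkr":62,"s":5},"sua":{"cox":78,"jro":17,"wa":53,"xda":0},"wjq":55,"yn":[39,63,10,68,42]},"t":{"n":{"jf":85,"td":4,"xz":41},"vz":{"jpe":62,"kry":66,"m":5,"q":63,"w":80,"yk":83},"z":[19,21,75,30]}}
After op 9 (replace /mj/e/mkr 99): {"c":[[9,47,39],{"he":18,"ifl":71,"la":65},{"cxo":62,"lk":2},[25,36]],"mj":{"e":{"jo":76,"mkr":99,"s":5},"sua":{"cox":78,"jro":17,"wa":53,"xda":0},"wjq":55,"yn":[39,63,10,68,42]},"t":{"n":{"jf":85,"td":4,"xz":41},"vz":{"jpe":62,"kry":66,"m":5,"q":63,"w":80,"yk":83},"z":[19,21,75,30]}}
After op 10 (replace /mj/yn/0 5): {"c":[[9,47,39],{"he":18,"ifl":71,"la":65},{"cxo":62,"lk":2},[25,36]],"mj":{"e":{"jo":76,"mkr":99,"s":5},"sua":{"cox":78,"jro":17,"wa":53,"xda":0},"wjq":55,"yn":[5,63,10,68,42]},"t":{"n":{"jf":85,"td":4,"xz":41},"vz":{"jpe":62,"kry":66,"m":5,"q":63,"w":80,"yk":83},"z":[19,21,75,30]}}
Value at /c/0/1: 47

Answer: 47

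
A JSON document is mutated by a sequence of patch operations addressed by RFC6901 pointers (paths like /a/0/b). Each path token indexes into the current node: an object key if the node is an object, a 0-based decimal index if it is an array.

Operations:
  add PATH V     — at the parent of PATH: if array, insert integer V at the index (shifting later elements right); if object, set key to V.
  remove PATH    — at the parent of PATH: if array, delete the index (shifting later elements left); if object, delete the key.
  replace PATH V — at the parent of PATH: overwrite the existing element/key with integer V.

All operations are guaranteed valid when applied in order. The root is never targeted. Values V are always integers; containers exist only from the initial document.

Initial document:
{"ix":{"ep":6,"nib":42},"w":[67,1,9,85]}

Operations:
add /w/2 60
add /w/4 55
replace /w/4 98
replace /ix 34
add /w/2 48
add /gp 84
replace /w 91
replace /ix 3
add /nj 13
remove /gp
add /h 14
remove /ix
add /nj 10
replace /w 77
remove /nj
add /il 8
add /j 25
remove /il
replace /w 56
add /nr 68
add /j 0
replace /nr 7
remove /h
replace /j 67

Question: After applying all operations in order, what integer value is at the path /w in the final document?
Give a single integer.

After op 1 (add /w/2 60): {"ix":{"ep":6,"nib":42},"w":[67,1,60,9,85]}
After op 2 (add /w/4 55): {"ix":{"ep":6,"nib":42},"w":[67,1,60,9,55,85]}
After op 3 (replace /w/4 98): {"ix":{"ep":6,"nib":42},"w":[67,1,60,9,98,85]}
After op 4 (replace /ix 34): {"ix":34,"w":[67,1,60,9,98,85]}
After op 5 (add /w/2 48): {"ix":34,"w":[67,1,48,60,9,98,85]}
After op 6 (add /gp 84): {"gp":84,"ix":34,"w":[67,1,48,60,9,98,85]}
After op 7 (replace /w 91): {"gp":84,"ix":34,"w":91}
After op 8 (replace /ix 3): {"gp":84,"ix":3,"w":91}
After op 9 (add /nj 13): {"gp":84,"ix":3,"nj":13,"w":91}
After op 10 (remove /gp): {"ix":3,"nj":13,"w":91}
After op 11 (add /h 14): {"h":14,"ix":3,"nj":13,"w":91}
After op 12 (remove /ix): {"h":14,"nj":13,"w":91}
After op 13 (add /nj 10): {"h":14,"nj":10,"w":91}
After op 14 (replace /w 77): {"h":14,"nj":10,"w":77}
After op 15 (remove /nj): {"h":14,"w":77}
After op 16 (add /il 8): {"h":14,"il":8,"w":77}
After op 17 (add /j 25): {"h":14,"il":8,"j":25,"w":77}
After op 18 (remove /il): {"h":14,"j":25,"w":77}
After op 19 (replace /w 56): {"h":14,"j":25,"w":56}
After op 20 (add /nr 68): {"h":14,"j":25,"nr":68,"w":56}
After op 21 (add /j 0): {"h":14,"j":0,"nr":68,"w":56}
After op 22 (replace /nr 7): {"h":14,"j":0,"nr":7,"w":56}
After op 23 (remove /h): {"j":0,"nr":7,"w":56}
After op 24 (replace /j 67): {"j":67,"nr":7,"w":56}
Value at /w: 56

Answer: 56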